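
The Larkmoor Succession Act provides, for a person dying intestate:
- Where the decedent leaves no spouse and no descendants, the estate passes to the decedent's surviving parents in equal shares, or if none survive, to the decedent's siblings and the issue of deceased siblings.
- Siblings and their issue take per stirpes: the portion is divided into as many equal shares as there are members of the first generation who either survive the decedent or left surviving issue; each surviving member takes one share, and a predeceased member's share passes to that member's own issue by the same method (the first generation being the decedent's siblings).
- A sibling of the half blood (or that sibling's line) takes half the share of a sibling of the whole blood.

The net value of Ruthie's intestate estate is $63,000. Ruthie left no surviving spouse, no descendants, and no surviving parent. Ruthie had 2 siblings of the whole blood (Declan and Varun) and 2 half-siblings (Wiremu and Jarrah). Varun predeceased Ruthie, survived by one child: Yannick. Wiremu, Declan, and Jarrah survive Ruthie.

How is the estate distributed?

Wiremu: $10,500; Declan: $21,000; Jarrah: $10,500; Yannick: $21,000

The entire $63,000 passes to the siblings and their issue.
Counting each half-blood sibling's line as half a unit, there are 3 units in $63,000, so one unit is $21,000. Whole-blood lines (Declan and Varun) take $21,000 each; half-blood lines (Wiremu and Jarrah) take $10,500 each.
Varun's share ($21,000) passes entirely to Yannick.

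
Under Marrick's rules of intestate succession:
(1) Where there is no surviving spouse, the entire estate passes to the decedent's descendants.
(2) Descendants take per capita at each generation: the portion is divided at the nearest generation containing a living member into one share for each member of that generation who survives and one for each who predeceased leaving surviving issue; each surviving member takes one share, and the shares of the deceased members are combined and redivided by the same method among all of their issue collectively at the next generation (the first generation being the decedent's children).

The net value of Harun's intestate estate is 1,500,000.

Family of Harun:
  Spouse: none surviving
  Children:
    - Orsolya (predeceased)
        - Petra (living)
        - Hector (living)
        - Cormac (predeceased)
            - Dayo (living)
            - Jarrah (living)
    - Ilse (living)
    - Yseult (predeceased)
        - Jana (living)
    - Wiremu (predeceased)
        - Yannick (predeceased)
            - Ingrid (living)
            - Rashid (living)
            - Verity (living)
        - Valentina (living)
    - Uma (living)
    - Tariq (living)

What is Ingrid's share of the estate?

The entire 1,500,000 passes to the descendants.
That amount (1,500,000) is divided at the children's generation into 6 shares of 250,000. Ilse, Uma, and Tariq each take 250,000. The 3 shares of the deceased (Orsolya, Yseult, and Wiremu) are combined into a pool of 750,000.
That pool (750,000) is divided at the grandchildren's generation into 6 shares of 125,000. Petra, Hector, Jana, and Valentina each take 125,000. The 2 shares of the deceased (Cormac and Yannick) are combined into a pool of 250,000.
That pool (250,000) is divided at the great-grandchildren's generation equally among Dayo, Jarrah, Ingrid, Rashid, and Verity: 50,000 each.

Ingrid receives 50,000.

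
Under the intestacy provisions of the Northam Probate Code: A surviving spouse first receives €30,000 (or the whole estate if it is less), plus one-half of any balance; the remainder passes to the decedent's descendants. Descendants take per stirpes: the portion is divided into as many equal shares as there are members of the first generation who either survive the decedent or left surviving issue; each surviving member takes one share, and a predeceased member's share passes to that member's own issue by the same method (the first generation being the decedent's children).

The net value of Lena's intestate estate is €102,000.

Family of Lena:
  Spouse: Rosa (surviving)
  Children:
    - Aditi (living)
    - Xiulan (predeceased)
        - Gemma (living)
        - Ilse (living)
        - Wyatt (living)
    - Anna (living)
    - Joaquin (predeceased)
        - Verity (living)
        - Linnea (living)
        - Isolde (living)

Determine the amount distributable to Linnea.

Linnea receives €3,000.

Rosa first takes €30,000, leaving a balance of €72,000. Rosa then takes one-half of the balance (€36,000), for a total of €66,000. The remaining €36,000 passes to the descendants.
The descendants' portion (€36,000) is divided into 4 shares of €9,000: Aditi and Anna each take €9,000; Xiulan's €9,000 share passes to Xiulan's issue; Joaquin's €9,000 share passes to Joaquin's issue.
Xiulan's share (€9,000) is divided into 3 shares of €3,000: Gemma, Ilse, and Wyatt each take €3,000.
Joaquin's share (€9,000) is divided into 3 shares of €3,000: Verity, Linnea, and Isolde each take €3,000.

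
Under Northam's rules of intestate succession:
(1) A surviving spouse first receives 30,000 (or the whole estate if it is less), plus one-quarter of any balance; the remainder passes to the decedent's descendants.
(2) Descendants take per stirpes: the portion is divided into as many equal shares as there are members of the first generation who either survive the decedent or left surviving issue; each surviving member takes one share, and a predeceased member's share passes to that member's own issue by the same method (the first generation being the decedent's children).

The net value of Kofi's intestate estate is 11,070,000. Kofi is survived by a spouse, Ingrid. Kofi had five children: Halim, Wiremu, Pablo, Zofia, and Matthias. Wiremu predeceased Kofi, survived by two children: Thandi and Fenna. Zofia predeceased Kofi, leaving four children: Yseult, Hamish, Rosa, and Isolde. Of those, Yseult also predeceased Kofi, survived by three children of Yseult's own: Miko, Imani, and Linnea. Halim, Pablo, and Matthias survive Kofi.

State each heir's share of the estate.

Ingrid first takes 30,000, leaving a balance of 11,040,000. Ingrid then takes one-quarter of the balance (2,760,000), for a total of 2,790,000. The remaining 8,280,000 passes to the descendants.
The descendants' portion (8,280,000) is divided into 5 shares of 1,656,000: Halim, Pablo, and Matthias each take 1,656,000; Wiremu's 1,656,000 share passes to Wiremu's issue; Zofia's 1,656,000 share passes to Zofia's issue.
Wiremu's share (1,656,000) is divided into 2 shares of 828,000: Thandi and Fenna each take 828,000.
Zofia's share (1,656,000) is divided into 4 shares of 414,000: Hamish, Rosa, and Isolde each take 414,000; Yseult's 414,000 share passes to Yseult's issue.
Yseult's share (414,000) is divided into 3 shares of 138,000: Miko, Imani, and Linnea each take 138,000.

Ingrid: 2,790,000; Halim: 1,656,000; Thandi: 828,000; Fenna: 828,000; Pablo: 1,656,000; Miko: 138,000; Imani: 138,000; Linnea: 138,000; Hamish: 414,000; Rosa: 414,000; Isolde: 414,000; Matthias: 1,656,000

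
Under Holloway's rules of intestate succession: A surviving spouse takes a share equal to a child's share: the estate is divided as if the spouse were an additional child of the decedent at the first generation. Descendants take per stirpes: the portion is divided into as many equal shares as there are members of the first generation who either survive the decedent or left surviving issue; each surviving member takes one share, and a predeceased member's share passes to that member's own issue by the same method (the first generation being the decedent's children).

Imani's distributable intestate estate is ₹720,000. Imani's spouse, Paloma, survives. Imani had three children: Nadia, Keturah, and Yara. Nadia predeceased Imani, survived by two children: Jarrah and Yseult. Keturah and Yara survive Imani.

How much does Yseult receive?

The spouse counts as an additional share at the children's level, so there are 4 primary shares of ₹180,000. Paloma takes one such share (₹180,000).
The children's combined portion (₹540,000) is divided into 3 shares of ₹180,000: Keturah and Yara each take ₹180,000; Nadia's ₹180,000 share passes to Nadia's issue.
Nadia's share (₹180,000) is divided into 2 shares of ₹90,000: Jarrah and Yseult each take ₹90,000.

Yseult receives ₹90,000.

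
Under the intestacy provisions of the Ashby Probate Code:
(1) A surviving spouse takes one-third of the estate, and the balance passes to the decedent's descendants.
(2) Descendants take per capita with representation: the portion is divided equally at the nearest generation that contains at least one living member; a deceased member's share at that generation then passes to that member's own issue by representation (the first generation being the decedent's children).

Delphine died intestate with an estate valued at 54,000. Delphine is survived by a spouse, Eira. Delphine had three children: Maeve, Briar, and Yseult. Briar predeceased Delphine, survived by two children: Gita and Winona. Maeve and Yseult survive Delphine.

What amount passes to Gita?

Gita receives 6,000.

Eira takes one-third of 54,000 = 18,000. The remaining 36,000 passes to the descendants.
The descendants' portion (36,000) is divided into 3 shares of 12,000: Maeve and Yseult each take 12,000; Briar's 12,000 share passes to Briar's issue.
Briar's share (12,000) is divided into 2 shares of 6,000: Gita and Winona each take 6,000.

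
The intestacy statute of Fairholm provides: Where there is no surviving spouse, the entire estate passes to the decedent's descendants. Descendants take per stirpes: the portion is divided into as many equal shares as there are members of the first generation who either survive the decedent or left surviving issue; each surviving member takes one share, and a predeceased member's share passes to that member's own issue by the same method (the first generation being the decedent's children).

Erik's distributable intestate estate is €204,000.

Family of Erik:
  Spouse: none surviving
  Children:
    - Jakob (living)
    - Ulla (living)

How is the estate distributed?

The entire €204,000 passes to the descendants.
That amount (€204,000) is divided into 2 shares of €102,000: Jakob and Ulla each take €102,000.

Jakob: €102,000; Ulla: €102,000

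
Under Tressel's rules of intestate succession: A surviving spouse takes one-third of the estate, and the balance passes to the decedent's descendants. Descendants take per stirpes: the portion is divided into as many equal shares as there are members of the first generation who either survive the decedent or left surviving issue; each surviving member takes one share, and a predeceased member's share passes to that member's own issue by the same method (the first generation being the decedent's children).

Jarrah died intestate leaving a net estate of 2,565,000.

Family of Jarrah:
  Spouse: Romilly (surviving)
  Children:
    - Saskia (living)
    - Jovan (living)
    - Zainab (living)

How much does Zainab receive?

Zainab receives 570,000.

Romilly takes one-third of 2,565,000 = 855,000. The remaining 1,710,000 passes to the descendants.
The descendants' portion (1,710,000) is divided into 3 shares of 570,000: Saskia, Jovan, and Zainab each take 570,000.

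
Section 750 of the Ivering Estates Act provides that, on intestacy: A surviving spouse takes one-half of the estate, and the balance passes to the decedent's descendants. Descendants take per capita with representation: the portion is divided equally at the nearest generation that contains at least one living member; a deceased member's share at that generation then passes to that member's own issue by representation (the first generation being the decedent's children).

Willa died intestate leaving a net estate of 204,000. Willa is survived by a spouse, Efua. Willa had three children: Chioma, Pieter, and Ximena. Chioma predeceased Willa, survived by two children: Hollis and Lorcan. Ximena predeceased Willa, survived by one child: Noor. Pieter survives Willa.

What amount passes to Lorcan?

Efua takes one-half of 204,000 = 102,000. The remaining 102,000 passes to the descendants.
The descendants' portion (102,000) is divided into 3 shares of 34,000: Pieter takes 34,000; Chioma's 34,000 share passes to Chioma's issue; Ximena's 34,000 share passes to Ximena's issue.
Chioma's share (34,000) is divided into 2 shares of 17,000: Hollis and Lorcan each take 17,000.
Ximena's share (34,000) passes entirely to Noor.

Lorcan receives 17,000.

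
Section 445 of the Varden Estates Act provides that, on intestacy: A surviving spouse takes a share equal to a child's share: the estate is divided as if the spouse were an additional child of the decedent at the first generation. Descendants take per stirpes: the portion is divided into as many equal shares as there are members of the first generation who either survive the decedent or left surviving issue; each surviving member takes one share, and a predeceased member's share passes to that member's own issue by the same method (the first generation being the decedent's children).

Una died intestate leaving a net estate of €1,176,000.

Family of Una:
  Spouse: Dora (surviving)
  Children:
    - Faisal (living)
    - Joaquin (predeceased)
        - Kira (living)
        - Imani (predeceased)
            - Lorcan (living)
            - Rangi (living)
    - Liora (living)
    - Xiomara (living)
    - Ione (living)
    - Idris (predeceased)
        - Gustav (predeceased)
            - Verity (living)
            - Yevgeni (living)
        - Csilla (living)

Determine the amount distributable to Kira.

The spouse counts as an additional share at the children's level, so there are 7 primary shares of €168,000. Dora takes one such share (€168,000).
The children's combined portion (€1,008,000) is divided into 6 shares of €168,000: Faisal, Liora, Xiomara, and Ione each take €168,000; Joaquin's €168,000 share passes to Joaquin's issue; Idris's €168,000 share passes to Idris's issue.
Joaquin's share (€168,000) is divided into 2 shares of €84,000: Kira takes €84,000; Imani's €84,000 share passes to Imani's issue.
Imani's share (€84,000) is divided into 2 shares of €42,000: Lorcan and Rangi each take €42,000.
Idris's share (€168,000) is divided into 2 shares of €84,000: Csilla takes €84,000; Gustav's €84,000 share passes to Gustav's issue.
Gustav's share (€84,000) is divided into 2 shares of €42,000: Verity and Yevgeni each take €42,000.

Kira receives €84,000.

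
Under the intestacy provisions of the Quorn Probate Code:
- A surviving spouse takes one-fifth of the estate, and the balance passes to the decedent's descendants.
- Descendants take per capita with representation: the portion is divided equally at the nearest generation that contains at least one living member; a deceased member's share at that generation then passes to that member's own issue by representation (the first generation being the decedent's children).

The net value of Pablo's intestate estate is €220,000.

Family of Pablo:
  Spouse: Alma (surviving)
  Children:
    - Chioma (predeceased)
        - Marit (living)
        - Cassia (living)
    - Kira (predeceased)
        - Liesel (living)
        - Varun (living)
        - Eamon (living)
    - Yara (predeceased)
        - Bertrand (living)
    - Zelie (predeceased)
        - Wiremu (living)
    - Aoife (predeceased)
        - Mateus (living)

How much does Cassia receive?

Alma takes one-fifth of €220,000 = €44,000. The remaining €176,000 passes to the descendants.
No child survives, so the initial division is made at the grandchildren's generation.
The descendants' portion (€176,000) is divided into 8 shares of €22,000: Marit, Cassia, Liesel, Varun, Eamon, Bertrand, Wiremu, and Mateus each take €22,000.

Cassia receives €22,000.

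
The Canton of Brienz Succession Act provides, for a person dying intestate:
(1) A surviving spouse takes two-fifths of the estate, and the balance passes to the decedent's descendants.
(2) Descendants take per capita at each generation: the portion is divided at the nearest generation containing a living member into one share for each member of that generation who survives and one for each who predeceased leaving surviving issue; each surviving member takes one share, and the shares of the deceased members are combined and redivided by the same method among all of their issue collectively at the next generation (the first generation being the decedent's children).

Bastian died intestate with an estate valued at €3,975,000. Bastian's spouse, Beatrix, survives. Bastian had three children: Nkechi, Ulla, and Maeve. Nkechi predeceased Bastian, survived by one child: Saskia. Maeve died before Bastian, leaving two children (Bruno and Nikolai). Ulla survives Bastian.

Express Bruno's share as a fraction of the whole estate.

Bruno receives 2/15 of the estate.

Beatrix takes two-fifths of €3,975,000 = €1,590,000. The remaining €2,385,000 passes to the descendants.
The descendants' portion (€2,385,000) is divided at the children's generation into 3 shares of €795,000. Ulla takes €795,000. The 2 shares of the deceased (Nkechi and Maeve) are combined into a pool of €1,590,000.
That pool (€1,590,000) is divided at the grandchildren's generation equally among Saskia, Bruno, and Nikolai: €530,000 each.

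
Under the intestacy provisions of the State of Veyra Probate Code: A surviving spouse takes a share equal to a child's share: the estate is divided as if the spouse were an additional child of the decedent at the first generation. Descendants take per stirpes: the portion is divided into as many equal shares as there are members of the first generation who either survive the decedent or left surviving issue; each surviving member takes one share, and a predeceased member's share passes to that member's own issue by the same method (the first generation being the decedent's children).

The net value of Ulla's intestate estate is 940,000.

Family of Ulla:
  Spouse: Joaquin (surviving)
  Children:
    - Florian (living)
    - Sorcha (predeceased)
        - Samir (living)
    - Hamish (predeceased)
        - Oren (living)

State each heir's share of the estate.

The spouse counts as an additional share at the children's level, so there are 4 primary shares of 235,000. Joaquin takes one such share (235,000).
The children's combined portion (705,000) is divided into 3 shares of 235,000: Florian takes 235,000; Sorcha's 235,000 share passes to Sorcha's issue; Hamish's 235,000 share passes to Hamish's issue.
Sorcha's share (235,000) passes entirely to Samir.
Hamish's share (235,000) passes entirely to Oren.

Joaquin: 235,000; Florian: 235,000; Samir: 235,000; Oren: 235,000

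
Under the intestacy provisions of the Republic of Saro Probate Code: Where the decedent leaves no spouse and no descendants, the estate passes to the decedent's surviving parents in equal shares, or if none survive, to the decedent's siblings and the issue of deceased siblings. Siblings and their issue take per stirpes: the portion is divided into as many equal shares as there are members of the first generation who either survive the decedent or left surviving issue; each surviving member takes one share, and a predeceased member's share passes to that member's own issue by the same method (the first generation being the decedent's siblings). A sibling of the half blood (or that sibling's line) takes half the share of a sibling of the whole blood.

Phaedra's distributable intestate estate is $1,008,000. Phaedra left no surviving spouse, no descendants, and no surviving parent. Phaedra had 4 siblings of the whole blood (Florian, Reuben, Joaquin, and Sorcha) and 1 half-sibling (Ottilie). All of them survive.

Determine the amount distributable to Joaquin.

The entire $1,008,000 passes to the siblings and their issue.
Counting each half-blood sibling's line as half a unit, there are 9/2 units in $1,008,000, so one unit is $224,000. Whole-blood lines (Florian, Reuben, Joaquin, and Sorcha) take $224,000 each; half-blood lines (Ottilie) take $112,000 each.

Joaquin receives $224,000.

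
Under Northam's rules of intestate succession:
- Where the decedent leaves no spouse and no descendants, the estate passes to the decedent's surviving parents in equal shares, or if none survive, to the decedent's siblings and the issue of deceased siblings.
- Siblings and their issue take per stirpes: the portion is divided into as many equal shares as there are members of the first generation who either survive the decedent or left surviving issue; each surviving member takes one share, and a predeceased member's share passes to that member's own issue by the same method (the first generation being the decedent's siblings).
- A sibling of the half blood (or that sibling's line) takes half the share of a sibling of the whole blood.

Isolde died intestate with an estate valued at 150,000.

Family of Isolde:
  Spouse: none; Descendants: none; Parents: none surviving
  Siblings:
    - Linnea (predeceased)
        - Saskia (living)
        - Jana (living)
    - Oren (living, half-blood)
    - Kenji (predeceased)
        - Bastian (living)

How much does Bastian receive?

Bastian receives 60,000.

The entire 150,000 passes to the siblings and their issue.
Counting each half-blood sibling's line as half a unit, there are 5/2 units in 150,000, so one unit is 60,000. Whole-blood lines (Linnea and Kenji) take 60,000 each; half-blood lines (Oren) take 30,000 each.
Linnea's share (60,000) is divided into 2 shares of 30,000: Saskia and Jana each take 30,000.
Kenji's share (60,000) passes entirely to Bastian.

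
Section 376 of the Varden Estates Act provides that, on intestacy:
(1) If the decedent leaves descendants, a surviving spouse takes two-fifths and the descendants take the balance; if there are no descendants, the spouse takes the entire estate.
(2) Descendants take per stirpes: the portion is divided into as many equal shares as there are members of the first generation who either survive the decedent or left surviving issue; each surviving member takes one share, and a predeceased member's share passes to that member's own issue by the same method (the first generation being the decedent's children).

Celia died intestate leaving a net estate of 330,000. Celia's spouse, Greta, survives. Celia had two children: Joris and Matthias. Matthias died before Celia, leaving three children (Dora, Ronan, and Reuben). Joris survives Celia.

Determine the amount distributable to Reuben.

Reuben receives 33,000.

Greta takes two-fifths of 330,000 = 132,000. The remaining 198,000 passes to the descendants.
The descendants' portion (198,000) is divided into 2 shares of 99,000: Joris takes 99,000; Matthias's 99,000 share passes to Matthias's issue.
Matthias's share (99,000) is divided into 3 shares of 33,000: Dora, Ronan, and Reuben each take 33,000.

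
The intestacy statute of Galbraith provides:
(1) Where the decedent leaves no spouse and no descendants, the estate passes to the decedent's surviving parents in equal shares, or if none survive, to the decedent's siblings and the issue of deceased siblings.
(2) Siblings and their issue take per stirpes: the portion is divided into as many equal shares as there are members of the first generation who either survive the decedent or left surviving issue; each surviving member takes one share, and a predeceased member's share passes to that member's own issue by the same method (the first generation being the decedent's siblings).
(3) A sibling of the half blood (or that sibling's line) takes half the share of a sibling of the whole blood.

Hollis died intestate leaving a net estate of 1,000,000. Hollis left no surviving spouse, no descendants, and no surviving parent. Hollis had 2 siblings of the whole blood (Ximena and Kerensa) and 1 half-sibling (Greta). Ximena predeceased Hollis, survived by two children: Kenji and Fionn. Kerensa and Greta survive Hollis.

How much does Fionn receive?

The entire 1,000,000 passes to the siblings and their issue.
Counting each half-blood sibling's line as half a unit, there are 5/2 units in 1,000,000, so one unit is 400,000. Whole-blood lines (Ximena and Kerensa) take 400,000 each; half-blood lines (Greta) take 200,000 each.
Ximena's share (400,000) is divided into 2 shares of 200,000: Kenji and Fionn each take 200,000.

Fionn receives 200,000.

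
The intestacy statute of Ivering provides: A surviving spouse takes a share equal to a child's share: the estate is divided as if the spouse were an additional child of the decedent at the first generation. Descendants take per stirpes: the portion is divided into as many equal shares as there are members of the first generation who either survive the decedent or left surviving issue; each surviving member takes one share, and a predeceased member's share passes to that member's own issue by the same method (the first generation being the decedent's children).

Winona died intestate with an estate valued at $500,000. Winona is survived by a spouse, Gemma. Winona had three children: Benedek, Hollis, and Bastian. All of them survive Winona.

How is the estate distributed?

The spouse counts as an additional share at the children's level, so there are 4 primary shares of $125,000. Gemma takes one such share ($125,000).
The children's combined portion ($375,000) is divided into 3 shares of $125,000: Benedek, Hollis, and Bastian each take $125,000.

Gemma: $125,000; Benedek: $125,000; Hollis: $125,000; Bastian: $125,000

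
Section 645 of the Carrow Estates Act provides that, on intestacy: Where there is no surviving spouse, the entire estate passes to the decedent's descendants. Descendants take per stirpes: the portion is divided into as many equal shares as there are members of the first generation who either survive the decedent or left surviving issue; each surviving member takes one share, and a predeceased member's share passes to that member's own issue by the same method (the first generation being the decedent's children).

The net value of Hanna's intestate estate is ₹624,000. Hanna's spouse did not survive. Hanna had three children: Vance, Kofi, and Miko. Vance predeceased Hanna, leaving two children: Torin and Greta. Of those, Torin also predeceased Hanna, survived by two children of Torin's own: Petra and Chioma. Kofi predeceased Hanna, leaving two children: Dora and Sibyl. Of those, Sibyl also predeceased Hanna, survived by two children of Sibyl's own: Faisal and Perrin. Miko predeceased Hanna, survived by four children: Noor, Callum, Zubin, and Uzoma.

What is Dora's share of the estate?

The entire ₹624,000 passes to the descendants.
That amount (₹624,000) is divided into 3 shares of ₹208,000: Vance's ₹208,000 share passes to Vance's issue; Kofi's ₹208,000 share passes to Kofi's issue; Miko's ₹208,000 share passes to Miko's issue.
Vance's share (₹208,000) is divided into 2 shares of ₹104,000: Greta takes ₹104,000; Torin's ₹104,000 share passes to Torin's issue.
Torin's share (₹104,000) is divided into 2 shares of ₹52,000: Petra and Chioma each take ₹52,000.
Kofi's share (₹208,000) is divided into 2 shares of ₹104,000: Dora takes ₹104,000; Sibyl's ₹104,000 share passes to Sibyl's issue.
Sibyl's share (₹104,000) is divided into 2 shares of ₹52,000: Faisal and Perrin each take ₹52,000.
Miko's share (₹208,000) is divided into 4 shares of ₹52,000: Noor, Callum, Zubin, and Uzoma each take ₹52,000.

Dora receives ₹104,000.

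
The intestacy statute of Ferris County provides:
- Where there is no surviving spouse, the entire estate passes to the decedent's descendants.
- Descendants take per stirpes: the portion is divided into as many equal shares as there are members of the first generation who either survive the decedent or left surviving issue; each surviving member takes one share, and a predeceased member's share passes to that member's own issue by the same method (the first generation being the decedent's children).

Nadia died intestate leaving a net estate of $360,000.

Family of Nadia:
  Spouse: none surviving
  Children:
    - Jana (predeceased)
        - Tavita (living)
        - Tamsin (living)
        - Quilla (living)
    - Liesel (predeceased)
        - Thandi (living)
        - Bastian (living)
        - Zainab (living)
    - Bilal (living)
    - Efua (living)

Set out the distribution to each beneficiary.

Tavita: $30,000; Tamsin: $30,000; Quilla: $30,000; Thandi: $30,000; Bastian: $30,000; Zainab: $30,000; Bilal: $90,000; Efua: $90,000

The entire $360,000 passes to the descendants.
That amount ($360,000) is divided into 4 shares of $90,000: Bilal and Efua each take $90,000; Jana's $90,000 share passes to Jana's issue; Liesel's $90,000 share passes to Liesel's issue.
Jana's share ($90,000) is divided into 3 shares of $30,000: Tavita, Tamsin, and Quilla each take $30,000.
Liesel's share ($90,000) is divided into 3 shares of $30,000: Thandi, Bastian, and Zainab each take $30,000.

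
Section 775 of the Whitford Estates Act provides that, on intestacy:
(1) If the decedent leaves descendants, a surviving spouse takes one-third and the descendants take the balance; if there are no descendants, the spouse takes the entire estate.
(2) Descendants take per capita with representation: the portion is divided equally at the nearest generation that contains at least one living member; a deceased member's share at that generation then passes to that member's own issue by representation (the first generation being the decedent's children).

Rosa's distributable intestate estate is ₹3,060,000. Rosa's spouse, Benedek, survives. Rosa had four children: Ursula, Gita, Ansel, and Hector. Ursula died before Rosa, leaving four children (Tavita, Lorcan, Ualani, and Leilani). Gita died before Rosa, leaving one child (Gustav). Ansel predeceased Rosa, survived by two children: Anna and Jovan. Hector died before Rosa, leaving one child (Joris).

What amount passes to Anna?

Anna receives ₹255,000.

Benedek takes one-third of ₹3,060,000 = ₹1,020,000. The remaining ₹2,040,000 passes to the descendants.
No child survives, so the initial division is made at the grandchildren's generation.
The descendants' portion (₹2,040,000) is divided into 8 shares of ₹255,000: Tavita, Lorcan, Ualani, Leilani, Gustav, Anna, Jovan, and Joris each take ₹255,000.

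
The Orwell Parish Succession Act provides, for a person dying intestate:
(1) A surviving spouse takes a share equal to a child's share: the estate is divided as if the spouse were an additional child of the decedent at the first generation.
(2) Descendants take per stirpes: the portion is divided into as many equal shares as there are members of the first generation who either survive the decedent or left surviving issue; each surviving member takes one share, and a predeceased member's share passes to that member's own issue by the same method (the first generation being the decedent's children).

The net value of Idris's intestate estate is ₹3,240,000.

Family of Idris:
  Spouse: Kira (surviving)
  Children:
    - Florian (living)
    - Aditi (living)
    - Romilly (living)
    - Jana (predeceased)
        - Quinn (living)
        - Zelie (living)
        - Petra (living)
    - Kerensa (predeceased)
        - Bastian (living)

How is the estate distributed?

The spouse counts as an additional share at the children's level, so there are 6 primary shares of ₹540,000. Kira takes one such share (₹540,000).
The children's combined portion (₹2,700,000) is divided into 5 shares of ₹540,000: Florian, Aditi, and Romilly each take ₹540,000; Jana's ₹540,000 share passes to Jana's issue; Kerensa's ₹540,000 share passes to Kerensa's issue.
Jana's share (₹540,000) is divided into 3 shares of ₹180,000: Quinn, Zelie, and Petra each take ₹180,000.
Kerensa's share (₹540,000) passes entirely to Bastian.

Kira: ₹540,000; Florian: ₹540,000; Aditi: ₹540,000; Romilly: ₹540,000; Quinn: ₹180,000; Zelie: ₹180,000; Petra: ₹180,000; Bastian: ₹540,000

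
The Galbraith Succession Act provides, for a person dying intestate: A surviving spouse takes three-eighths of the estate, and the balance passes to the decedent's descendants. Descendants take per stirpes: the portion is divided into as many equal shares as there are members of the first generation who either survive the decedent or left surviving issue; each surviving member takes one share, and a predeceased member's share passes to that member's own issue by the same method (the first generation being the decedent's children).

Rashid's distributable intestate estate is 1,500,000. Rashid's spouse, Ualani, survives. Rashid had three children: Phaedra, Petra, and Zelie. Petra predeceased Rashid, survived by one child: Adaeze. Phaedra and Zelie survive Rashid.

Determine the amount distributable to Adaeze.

Adaeze receives 312,500.

Ualani takes three-eighths of 1,500,000 = 562,500. The remaining 937,500 passes to the descendants.
The descendants' portion (937,500) is divided into 3 shares of 312,500: Phaedra and Zelie each take 312,500; Petra's 312,500 share passes to Petra's issue.
Petra's share (312,500) passes entirely to Adaeze.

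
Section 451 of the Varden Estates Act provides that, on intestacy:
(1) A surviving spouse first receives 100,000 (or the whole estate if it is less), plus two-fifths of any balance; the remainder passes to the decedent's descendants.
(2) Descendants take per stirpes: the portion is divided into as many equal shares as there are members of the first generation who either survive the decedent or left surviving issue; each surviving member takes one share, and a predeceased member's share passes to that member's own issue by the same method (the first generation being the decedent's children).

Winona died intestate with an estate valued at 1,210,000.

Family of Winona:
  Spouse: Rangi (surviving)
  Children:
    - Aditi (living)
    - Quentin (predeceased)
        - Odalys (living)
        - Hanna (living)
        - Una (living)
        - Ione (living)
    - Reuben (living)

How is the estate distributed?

Rangi: 544,000; Aditi: 222,000; Odalys: 55,500; Hanna: 55,500; Una: 55,500; Ione: 55,500; Reuben: 222,000

Rangi first takes 100,000, leaving a balance of 1,110,000. Rangi then takes two-fifths of the balance (444,000), for a total of 544,000. The remaining 666,000 passes to the descendants.
The descendants' portion (666,000) is divided into 3 shares of 222,000: Aditi and Reuben each take 222,000; Quentin's 222,000 share passes to Quentin's issue.
Quentin's share (222,000) is divided into 4 shares of 55,500: Odalys, Hanna, Una, and Ione each take 55,500.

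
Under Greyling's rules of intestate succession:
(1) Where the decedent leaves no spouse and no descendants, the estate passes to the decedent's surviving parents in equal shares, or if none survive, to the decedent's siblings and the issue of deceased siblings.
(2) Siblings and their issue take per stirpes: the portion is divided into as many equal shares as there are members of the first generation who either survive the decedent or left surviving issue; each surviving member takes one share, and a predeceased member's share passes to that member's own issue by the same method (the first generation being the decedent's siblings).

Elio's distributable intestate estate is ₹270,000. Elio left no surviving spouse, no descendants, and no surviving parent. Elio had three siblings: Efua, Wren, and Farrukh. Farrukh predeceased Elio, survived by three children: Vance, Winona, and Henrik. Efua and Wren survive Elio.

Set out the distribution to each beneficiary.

Efua: ₹90,000; Wren: ₹90,000; Vance: ₹30,000; Winona: ₹30,000; Henrik: ₹30,000

The entire ₹270,000 passes to the siblings and their issue.
That amount (₹270,000) is divided into 3 shares of ₹90,000: Efua and Wren each take ₹90,000; Farrukh's ₹90,000 share passes to Farrukh's issue.
Farrukh's share (₹90,000) is divided into 3 shares of ₹30,000: Vance, Winona, and Henrik each take ₹30,000.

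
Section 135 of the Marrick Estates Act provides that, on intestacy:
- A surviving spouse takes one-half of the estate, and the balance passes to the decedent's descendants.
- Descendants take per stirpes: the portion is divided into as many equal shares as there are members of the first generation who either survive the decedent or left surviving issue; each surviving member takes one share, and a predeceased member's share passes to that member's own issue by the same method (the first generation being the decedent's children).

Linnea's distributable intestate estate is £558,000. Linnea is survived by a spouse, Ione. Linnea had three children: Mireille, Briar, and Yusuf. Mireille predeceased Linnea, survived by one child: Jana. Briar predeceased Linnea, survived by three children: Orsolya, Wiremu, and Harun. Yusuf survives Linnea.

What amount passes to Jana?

Jana receives £93,000.

Ione takes one-half of £558,000 = £279,000. The remaining £279,000 passes to the descendants.
The descendants' portion (£279,000) is divided into 3 shares of £93,000: Yusuf takes £93,000; Mireille's £93,000 share passes to Mireille's issue; Briar's £93,000 share passes to Briar's issue.
Mireille's share (£93,000) passes entirely to Jana.
Briar's share (£93,000) is divided into 3 shares of £31,000: Orsolya, Wiremu, and Harun each take £31,000.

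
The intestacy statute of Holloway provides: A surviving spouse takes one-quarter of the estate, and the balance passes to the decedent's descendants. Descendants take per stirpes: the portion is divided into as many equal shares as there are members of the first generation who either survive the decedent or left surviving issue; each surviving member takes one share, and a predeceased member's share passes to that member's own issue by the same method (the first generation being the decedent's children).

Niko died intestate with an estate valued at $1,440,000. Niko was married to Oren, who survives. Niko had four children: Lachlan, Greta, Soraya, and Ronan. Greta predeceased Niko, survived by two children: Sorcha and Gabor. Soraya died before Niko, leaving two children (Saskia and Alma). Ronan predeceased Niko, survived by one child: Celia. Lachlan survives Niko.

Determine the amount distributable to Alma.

Oren takes one-quarter of $1,440,000 = $360,000. The remaining $1,080,000 passes to the descendants.
The descendants' portion ($1,080,000) is divided into 4 shares of $270,000: Lachlan takes $270,000; Greta's $270,000 share passes to Greta's issue; Soraya's $270,000 share passes to Soraya's issue; Ronan's $270,000 share passes to Ronan's issue.
Greta's share ($270,000) is divided into 2 shares of $135,000: Sorcha and Gabor each take $135,000.
Soraya's share ($270,000) is divided into 2 shares of $135,000: Saskia and Alma each take $135,000.
Ronan's share ($270,000) passes entirely to Celia.

Alma receives $135,000.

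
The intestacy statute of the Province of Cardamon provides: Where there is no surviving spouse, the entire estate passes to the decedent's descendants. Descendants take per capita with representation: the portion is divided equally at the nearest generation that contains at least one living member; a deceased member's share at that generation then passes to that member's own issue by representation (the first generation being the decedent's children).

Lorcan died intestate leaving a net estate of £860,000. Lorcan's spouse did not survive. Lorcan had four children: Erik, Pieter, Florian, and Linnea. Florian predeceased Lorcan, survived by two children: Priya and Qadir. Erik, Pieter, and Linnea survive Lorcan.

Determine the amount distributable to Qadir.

The entire £860,000 passes to the descendants.
That amount (£860,000) is divided into 4 shares of £215,000: Erik, Pieter, and Linnea each take £215,000; Florian's £215,000 share passes to Florian's issue.
Florian's share (£215,000) is divided into 2 shares of £107,500: Priya and Qadir each take £107,500.

Qadir receives £107,500.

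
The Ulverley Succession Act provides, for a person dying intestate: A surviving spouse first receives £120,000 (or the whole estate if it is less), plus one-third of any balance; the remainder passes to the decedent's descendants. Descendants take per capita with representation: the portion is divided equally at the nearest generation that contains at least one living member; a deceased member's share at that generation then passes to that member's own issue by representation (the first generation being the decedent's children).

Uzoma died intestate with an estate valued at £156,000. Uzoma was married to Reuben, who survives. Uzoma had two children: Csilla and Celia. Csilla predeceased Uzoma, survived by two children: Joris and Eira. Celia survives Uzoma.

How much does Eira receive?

Reuben first takes £120,000, leaving a balance of £36,000. Reuben then takes one-third of the balance (£12,000), for a total of £132,000. The remaining £24,000 passes to the descendants.
The descendants' portion (£24,000) is divided into 2 shares of £12,000: Celia takes £12,000; Csilla's £12,000 share passes to Csilla's issue.
Csilla's share (£12,000) is divided into 2 shares of £6,000: Joris and Eira each take £6,000.

Eira receives £6,000.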